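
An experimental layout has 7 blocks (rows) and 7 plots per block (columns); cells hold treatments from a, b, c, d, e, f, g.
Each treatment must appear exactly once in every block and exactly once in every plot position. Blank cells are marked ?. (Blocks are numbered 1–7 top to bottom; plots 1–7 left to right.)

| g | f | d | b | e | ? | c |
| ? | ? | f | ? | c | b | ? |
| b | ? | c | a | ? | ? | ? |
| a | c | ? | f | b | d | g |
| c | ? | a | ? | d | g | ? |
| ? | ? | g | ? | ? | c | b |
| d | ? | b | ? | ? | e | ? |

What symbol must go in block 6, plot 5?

Block 1, plot 6: block 1 has {b, c, d, e, f, g} and plot 6 has {b, c, d, e, g}, leaving only a.
Block 2, plot 1: block 2 has {b, c, f} and plot 1 has {a, b, c, d, g}, leaving only e.
Block 3, plot 6: block 3 has {a, b, c} and plot 6 has {a, b, c, d, e, g}, leaving only f.
Block 3, plot 5: block 3 has {a, b, c, f} and plot 5 has {b, c, d, e}, leaving only g.
Block 4, plot 3: block 4 has {a, b, c, d, f, g} and plot 3 has {a, b, c, d, f, g}, leaving only e.
Block 5, plot 4: block 5 has {a, c, d, g} and plot 4 has {a, b, f}, leaving only e.
Block 5, plot 2: block 5 has {a, c, d, e, g} and plot 2 has {c, f}, leaving only b.
Block 5, plot 7: block 5 has {a, b, c, d, e, g} and plot 7 has {b, c, g}, leaving only f.
Block 6, plot 1: block 6 has {b, c, g} and plot 1 has {a, b, c, d, e, g}, leaving only f.
Block 6 already has {b, c, f, g} and plot 5 already has {b, c, d, e, g}, so block 6, plot 5 must be a.

a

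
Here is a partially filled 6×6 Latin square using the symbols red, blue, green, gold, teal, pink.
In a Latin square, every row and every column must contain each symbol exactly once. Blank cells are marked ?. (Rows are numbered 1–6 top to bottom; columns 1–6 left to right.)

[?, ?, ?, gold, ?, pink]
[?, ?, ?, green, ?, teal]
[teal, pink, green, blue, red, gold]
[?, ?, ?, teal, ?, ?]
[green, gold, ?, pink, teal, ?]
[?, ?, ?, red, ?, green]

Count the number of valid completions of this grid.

Row 1, column 1: eliminating its row and column leaves {red, blue}.
Row 1, column 2: eliminating its row and column leaves {red, blue, green, teal}.
Row 1, column 3: eliminating its row and column leaves {red, blue, teal}.
Row 1, column 5: eliminating its row and column leaves {blue, green}.
Row 2, column 1: eliminating its row and column leaves {red, blue, gold, pink}.
Row 2, column 2: eliminating its row and column leaves {red, blue}.
Row 2, column 3: eliminating its row and column leaves {red, blue, gold, pink}.
Row 2, column 5: eliminating its row and column leaves {blue, gold, pink}.
Row 4, column 1: eliminating its row and column leaves {red, blue, gold, pink}.
Row 4, column 2: eliminating its row and column leaves {red, blue, green}.
Row 4, column 3: eliminating its row and column leaves {red, blue, gold, pink}.
Row 4, column 5: eliminating its row and column leaves {blue, green, gold, pink}.
Row 4, column 6: eliminating its row and column leaves {red, blue}.
Row 5, column 3: eliminating its row and column leaves {red, blue}.
Row 5, column 6: eliminating its row and column leaves {red, blue}.
Row 6, column 1: eliminating its row and column leaves {blue, gold, pink}.
Row 6, column 2: eliminating its row and column leaves {blue, teal}.
Row 6, column 3: eliminating its row and column leaves {blue, gold, teal, pink}.
Row 6, column 5: eliminating its row and column leaves {blue, gold, pink}.
Enumerating the assignments across these blanks that avoid any row or column repeat gives 36 completions.

36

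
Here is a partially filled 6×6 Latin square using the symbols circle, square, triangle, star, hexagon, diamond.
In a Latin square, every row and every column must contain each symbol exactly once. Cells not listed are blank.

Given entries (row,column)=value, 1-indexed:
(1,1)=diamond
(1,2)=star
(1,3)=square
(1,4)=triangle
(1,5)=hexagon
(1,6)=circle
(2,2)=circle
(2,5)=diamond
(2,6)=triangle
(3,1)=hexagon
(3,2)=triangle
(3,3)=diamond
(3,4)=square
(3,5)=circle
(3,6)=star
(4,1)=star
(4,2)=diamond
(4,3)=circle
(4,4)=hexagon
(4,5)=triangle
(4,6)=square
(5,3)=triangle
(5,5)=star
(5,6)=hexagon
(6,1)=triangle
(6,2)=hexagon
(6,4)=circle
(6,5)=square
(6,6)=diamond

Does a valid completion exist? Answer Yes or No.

Yes

No row or column among the givens repeats a symbol, and propagating forced cells runs into no contradiction.
One valid completion exists (for instance, diamond star square triangle hexagon circle / square circle hexagon star diamond triangle / hexagon triangle diamond square circle star / star diamond circle hexagon triangle square / circle square triangle diamond star hexagon / triangle hexagon star circle square diamond).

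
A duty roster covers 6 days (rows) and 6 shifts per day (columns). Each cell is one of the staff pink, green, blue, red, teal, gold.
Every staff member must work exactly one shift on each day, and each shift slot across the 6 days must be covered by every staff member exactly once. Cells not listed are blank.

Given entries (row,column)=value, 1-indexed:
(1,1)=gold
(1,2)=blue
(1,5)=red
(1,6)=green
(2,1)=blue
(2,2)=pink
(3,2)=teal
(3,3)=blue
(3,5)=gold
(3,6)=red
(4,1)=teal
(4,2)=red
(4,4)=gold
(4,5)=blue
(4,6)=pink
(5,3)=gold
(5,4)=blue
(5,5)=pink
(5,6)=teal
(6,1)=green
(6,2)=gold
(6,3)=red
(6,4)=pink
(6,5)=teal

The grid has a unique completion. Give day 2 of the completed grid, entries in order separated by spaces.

blue pink teal red green gold

Day 2, shift 5: day 2 has {pink, blue} and shift 5 has {pink, blue, red, teal, gold}, leaving only green.
Day 2, shift 3: day 2 has {pink, green, blue} and shift 3 has {blue, red, gold}, leaving only teal.
Day 2, shift 4: day 2 has {pink, green, blue, teal} and shift 4 has {pink, blue, gold}, leaving only red.
Day 2, shift 6: day 2 has {pink, green, blue, red, teal} and shift 6 has {pink, green, red, teal}, leaving only gold.
So day 2 reads: blue pink teal red green gold.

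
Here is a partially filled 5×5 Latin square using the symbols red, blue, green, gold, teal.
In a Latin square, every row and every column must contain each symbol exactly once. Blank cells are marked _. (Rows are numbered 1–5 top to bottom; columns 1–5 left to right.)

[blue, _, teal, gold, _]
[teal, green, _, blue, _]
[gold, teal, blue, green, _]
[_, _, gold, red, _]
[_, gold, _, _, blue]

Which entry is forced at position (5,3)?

Row 1, column 2: row 1 has {blue, gold, teal} and column 2 has {green, gold, teal}, leaving only red.
Row 1, column 5: row 1 has {red, blue, gold, teal} and column 5 has {blue}, leaving only green.
Row 2, column 3: row 2 has {blue, green, teal} and column 3 has {blue, gold, teal}, leaving only red.
Row 5 already has {blue, gold} and column 3 already has {red, blue, gold, teal}, so row 5, column 3 must be green.

green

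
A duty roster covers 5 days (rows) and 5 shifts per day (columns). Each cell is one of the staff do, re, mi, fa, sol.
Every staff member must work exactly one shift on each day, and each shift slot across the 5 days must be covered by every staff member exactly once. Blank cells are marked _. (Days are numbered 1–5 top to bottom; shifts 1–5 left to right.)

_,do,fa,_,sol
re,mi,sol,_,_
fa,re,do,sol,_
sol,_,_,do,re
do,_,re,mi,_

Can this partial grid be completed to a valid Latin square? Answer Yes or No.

Yes

No day or shift among the givens repeats a symbol, and propagating forced cells runs into no contradiction.
One valid completion exists (for instance, mi do fa re sol / re mi sol fa do / fa re do sol mi / sol fa mi do re / do sol re mi fa).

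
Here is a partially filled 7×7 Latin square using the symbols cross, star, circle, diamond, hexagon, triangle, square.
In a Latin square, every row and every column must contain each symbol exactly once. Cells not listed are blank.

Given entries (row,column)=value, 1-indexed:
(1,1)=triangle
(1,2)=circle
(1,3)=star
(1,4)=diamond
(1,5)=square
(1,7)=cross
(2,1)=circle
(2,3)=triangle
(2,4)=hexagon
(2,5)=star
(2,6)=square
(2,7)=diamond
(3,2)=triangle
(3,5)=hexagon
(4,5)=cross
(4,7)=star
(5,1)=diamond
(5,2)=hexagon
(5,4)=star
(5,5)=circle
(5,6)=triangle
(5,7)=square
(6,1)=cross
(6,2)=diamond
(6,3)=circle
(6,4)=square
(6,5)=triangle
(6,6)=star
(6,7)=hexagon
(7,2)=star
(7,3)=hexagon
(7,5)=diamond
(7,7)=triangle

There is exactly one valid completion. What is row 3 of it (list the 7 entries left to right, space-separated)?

star triangle square cross hexagon diamond circle

Row 3, column 7: row 3 has {hexagon, triangle} and column 7 has {cross, star, diamond, hexagon, triangle, square}, leaving only circle.
Row 3, column 4: row 3 has {circle, hexagon, triangle} and column 4 has {star, diamond, hexagon, square}, leaving only cross.
Row 3, column 6: row 3 has {cross, circle, hexagon, triangle} and column 6 has {star, triangle, square}, leaving only diamond.
Row 3, column 3: row 3 has {cross, circle, diamond, hexagon, triangle} and column 3 has {star, circle, hexagon, triangle}, leaving only square.
Row 3, column 1: row 3 has {cross, circle, diamond, hexagon, triangle, square} and column 1 has {cross, circle, diamond, triangle}, leaving only star.
So row 3 reads: star triangle square cross hexagon diamond circle.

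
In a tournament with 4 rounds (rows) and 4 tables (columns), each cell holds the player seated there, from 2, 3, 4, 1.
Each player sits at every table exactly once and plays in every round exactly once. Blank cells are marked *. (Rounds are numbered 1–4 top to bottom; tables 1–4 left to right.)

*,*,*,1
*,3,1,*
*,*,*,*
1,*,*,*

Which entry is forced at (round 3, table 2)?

1

Round 3, table 2 is narrowed to {2, 4, 1}.
If it were 2, then round 4, table 2 would be left with no valid symbol.
If it were 4, then round 4, table 2 would be left with no valid symbol.
So round 3, table 2 must be 1.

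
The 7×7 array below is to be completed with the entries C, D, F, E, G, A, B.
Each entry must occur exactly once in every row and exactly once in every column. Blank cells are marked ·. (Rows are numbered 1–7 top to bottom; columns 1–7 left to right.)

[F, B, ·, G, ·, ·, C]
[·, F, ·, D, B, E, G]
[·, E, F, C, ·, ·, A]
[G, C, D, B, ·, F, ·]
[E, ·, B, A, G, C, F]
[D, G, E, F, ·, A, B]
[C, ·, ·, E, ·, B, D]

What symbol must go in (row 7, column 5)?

Row 1, column 3: row 1 has {C, F, G, B} and column 3 has {D, F, E, B}, leaving only A.
Row 1, column 6: row 1 has {C, F, G, A, B} and column 6 has {C, F, E, A, B}, leaving only D.
Row 1, column 5: row 1 has {C, D, F, G, A, B} and column 5 has {G, B}, leaving only E.
Row 2, column 1: row 2 has {D, F, E, G, B} and column 1 has {C, D, F, E, G}, leaving only A.
Row 2, column 3: row 2 has {D, F, E, G, A, B} and column 3 has {D, F, E, A, B}, leaving only C.
Row 3, column 1: row 3 has {C, F, E, A} and column 1 has {C, D, F, E, G, A}, leaving only B.
Row 3, column 5: row 3 has {C, F, E, A, B} and column 5 has {E, G, B}, leaving only D.
Row 3, column 6: row 3 has {C, D, F, E, A, B} and column 6 has {C, D, F, E, A, B}, leaving only G.
Row 4, column 5: row 4 has {C, D, F, G, B} and column 5 has {D, E, G, B}, leaving only A.
Row 7 already has {C, D, E, B} and column 5 already has {D, E, G, A, B}, so row 7, column 5 must be F.

F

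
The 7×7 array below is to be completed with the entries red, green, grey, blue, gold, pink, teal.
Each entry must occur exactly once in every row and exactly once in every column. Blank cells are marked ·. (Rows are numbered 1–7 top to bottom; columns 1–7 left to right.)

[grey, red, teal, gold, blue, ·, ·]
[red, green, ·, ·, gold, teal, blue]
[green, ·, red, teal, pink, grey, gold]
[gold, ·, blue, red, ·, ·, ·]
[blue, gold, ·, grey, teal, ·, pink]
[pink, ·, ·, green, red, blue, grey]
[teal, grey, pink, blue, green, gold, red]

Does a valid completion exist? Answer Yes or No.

Yes

No row or column among the givens repeats a symbol, and propagating forced cells runs into no contradiction.
One valid completion exists (for instance, grey red teal gold blue pink green / red green grey pink gold teal blue / green blue red teal pink grey gold / gold pink blue red grey green teal / blue gold green grey teal red pink / pink teal gold green red blue grey / teal grey pink blue green gold red).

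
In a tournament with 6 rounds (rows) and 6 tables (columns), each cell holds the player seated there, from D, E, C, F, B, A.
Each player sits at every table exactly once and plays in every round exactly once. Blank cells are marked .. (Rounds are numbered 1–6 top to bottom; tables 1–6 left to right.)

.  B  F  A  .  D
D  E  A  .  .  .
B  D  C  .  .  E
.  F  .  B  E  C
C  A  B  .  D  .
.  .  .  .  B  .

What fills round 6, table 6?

Round 1, table 1: round 1 has {D, F, B, A} and table 1 has {D, C, B}, leaving only E.
Round 1, table 5: round 1 has {D, E, F, B, A} and table 5 has {D, E, B}, leaving only C.
Round 2, table 5: round 2 has {D, E, A} and table 5 has {D, E, C, B}, leaving only F.
Round 2, table 4: round 2 has {D, E, F, A} and table 4 has {B, A}, leaving only C.
Round 2, table 6: round 2 has {D, E, C, F, A} and table 6 has {D, E, C}, leaving only B.
Round 3, table 4: round 3 has {D, E, C, B} and table 4 has {C, B, A}, leaving only F.
Round 3, table 5: round 3 has {D, E, C, F, B} and table 5 has {D, E, C, F, B}, leaving only A.
Round 4, table 1: round 4 has {E, C, F, B} and table 1 has {D, E, C, B}, leaving only A.
Round 4, table 3: round 4 has {E, C, F, B, A} and table 3 has {C, F, B, A}, leaving only D.
Round 5, table 4: round 5 has {D, C, B, A} and table 4 has {C, F, B, A}, leaving only E.
Round 5, table 6: round 5 has {D, E, C, B, A} and table 6 has {D, E, C, B}, leaving only F.
Round 6 already has {B} and table 6 already has {D, E, C, F, B}, so round 6, table 6 must be A.

A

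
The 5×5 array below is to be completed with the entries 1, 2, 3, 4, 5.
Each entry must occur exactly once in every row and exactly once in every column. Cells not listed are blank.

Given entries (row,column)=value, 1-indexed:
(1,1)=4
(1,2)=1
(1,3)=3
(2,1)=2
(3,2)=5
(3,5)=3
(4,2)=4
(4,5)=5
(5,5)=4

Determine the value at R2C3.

5

Row 1, column 5: row 1 has {1, 3, 4} and column 5 has {3, 4, 5}, leaving only 2.
Row 1, column 4: row 1 has {1, 2, 3, 4} and column 4 has {}, leaving only 5.
Row 2, column 2: row 2 has {2} and column 2 has {1, 4, 5}, leaving only 3.
Row 2, column 5: row 2 has {2, 3} and column 5 has {2, 3, 4, 5}, leaving only 1.
Row 2, column 4: row 2 has {1, 2, 3} and column 4 has {5}, leaving only 4.
Row 2 already has {1, 2, 3, 4} and column 3 already has {3}, so row 2, column 3 must be 5.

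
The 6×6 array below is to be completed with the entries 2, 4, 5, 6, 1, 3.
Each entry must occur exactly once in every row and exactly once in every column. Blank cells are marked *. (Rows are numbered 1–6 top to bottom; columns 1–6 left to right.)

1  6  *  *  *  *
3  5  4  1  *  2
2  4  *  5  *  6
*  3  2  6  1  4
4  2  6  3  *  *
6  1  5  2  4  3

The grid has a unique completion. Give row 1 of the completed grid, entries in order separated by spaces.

1 6 3 4 2 5

Row 1, column 3: row 1 has {6, 1} and column 3 has {2, 4, 5, 6}, leaving only 3.
Row 1, column 4: row 1 has {6, 1, 3} and column 4 has {2, 5, 6, 1, 3}, leaving only 4.
Row 1, column 6: row 1 has {4, 6, 1, 3} and column 6 has {2, 4, 6, 3}, leaving only 5.
Row 1, column 5: row 1 has {4, 5, 6, 1, 3} and column 5 has {4, 1}, leaving only 2.
So row 1 reads: 1 6 3 4 2 5.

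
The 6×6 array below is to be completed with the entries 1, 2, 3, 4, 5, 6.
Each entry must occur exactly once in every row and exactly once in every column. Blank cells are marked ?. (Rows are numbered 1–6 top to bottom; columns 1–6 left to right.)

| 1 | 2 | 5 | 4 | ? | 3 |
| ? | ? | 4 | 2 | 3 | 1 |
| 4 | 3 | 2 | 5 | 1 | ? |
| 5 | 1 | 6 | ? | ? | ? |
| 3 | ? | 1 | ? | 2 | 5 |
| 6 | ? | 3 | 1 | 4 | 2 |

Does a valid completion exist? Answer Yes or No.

Row 2, column 1: row 2 together with column 1 already contain {1, 2, 3, 4, 5, 6} — every symbol — so nothing can go there. The grid has no valid completion.

No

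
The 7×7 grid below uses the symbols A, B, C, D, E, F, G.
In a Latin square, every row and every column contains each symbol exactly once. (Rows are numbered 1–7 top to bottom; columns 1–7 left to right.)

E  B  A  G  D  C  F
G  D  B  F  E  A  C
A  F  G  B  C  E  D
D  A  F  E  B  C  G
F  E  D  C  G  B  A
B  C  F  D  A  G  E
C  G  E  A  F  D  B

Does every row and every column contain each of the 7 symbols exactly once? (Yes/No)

Every row is a permutation, but column 6 contains C twice (at rows 1 and 4).

No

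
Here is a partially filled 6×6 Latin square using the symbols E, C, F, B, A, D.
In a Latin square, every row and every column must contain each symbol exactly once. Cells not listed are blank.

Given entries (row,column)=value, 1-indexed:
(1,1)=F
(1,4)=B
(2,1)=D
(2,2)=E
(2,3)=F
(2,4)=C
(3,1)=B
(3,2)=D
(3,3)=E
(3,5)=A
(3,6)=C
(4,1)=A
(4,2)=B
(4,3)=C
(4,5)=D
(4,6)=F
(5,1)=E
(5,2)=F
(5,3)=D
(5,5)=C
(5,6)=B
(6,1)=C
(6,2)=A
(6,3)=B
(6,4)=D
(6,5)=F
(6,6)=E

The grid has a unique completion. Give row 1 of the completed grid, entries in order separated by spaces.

Row 1, column 2: row 1 has {F, B} and column 2 has {E, F, B, A, D}, leaving only C.
Row 1, column 3: row 1 has {C, F, B} and column 3 has {E, C, F, B, D}, leaving only A.
Row 1, column 5: row 1 has {C, F, B, A} and column 5 has {C, F, A, D}, leaving only E.
Row 1, column 6: row 1 has {E, C, F, B, A} and column 6 has {E, C, F, B}, leaving only D.
So row 1 reads: F C A B E D.

F C A B E D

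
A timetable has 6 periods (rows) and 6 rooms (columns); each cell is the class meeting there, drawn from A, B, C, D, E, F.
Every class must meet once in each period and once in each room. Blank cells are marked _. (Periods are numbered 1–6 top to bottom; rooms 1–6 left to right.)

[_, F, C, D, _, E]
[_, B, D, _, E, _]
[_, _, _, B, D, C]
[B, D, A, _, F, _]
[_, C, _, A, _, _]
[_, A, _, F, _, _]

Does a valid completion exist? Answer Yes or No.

No

Period 4, room 6: period 4 together with room 6 already contain {A, B, C, D, E, F} — every symbol — so nothing can go there. The grid has no valid completion.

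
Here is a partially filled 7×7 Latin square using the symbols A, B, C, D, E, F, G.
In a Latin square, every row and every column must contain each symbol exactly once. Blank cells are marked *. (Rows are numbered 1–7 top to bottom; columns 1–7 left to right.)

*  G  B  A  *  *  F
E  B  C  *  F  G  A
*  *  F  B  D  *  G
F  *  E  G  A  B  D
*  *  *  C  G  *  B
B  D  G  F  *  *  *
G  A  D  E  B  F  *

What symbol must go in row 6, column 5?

C

Row 2, column 4: row 2 has {A, B, C, E, F, G} and column 4 has {A, B, C, E, F, G}, leaving only D.
Row 4, column 2: row 4 has {A, B, D, E, F, G} and column 2 has {A, B, D, G}, leaving only C.
Row 3, column 2: row 3 has {B, D, F, G} and column 2 has {A, B, C, D, G}, leaving only E.
Row 5, column 2: row 5 has {B, C, G} and column 2 has {A, B, C, D, E, G}, leaving only F.
Row 5, column 3: row 5 has {B, C, F, G} and column 3 has {B, C, D, E, F, G}, leaving only A.
Row 5, column 1: row 5 has {A, B, C, F, G} and column 1 has {B, E, F, G}, leaving only D.
Row 1, column 1: row 1 has {A, B, F, G} and column 1 has {B, D, E, F, G}, leaving only C.
Row 1, column 5: row 1 has {A, B, C, F, G} and column 5 has {A, B, D, F, G}, leaving only E.
Row 6 already has {B, D, F, G} and column 5 already has {A, B, D, E, F, G}, so row 6, column 5 must be C.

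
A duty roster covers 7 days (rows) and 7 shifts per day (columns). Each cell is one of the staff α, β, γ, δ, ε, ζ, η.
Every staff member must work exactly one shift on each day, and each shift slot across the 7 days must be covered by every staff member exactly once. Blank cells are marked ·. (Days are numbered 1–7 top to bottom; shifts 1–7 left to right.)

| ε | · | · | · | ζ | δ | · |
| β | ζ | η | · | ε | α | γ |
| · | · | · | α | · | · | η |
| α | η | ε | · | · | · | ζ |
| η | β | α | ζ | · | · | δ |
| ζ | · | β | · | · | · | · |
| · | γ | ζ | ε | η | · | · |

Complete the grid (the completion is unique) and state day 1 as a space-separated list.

Day 1, shift 2: day 1 has {δ, ε, ζ} and shift 2 has {β, γ, ζ, η}, leaving only α.
Day 1, shift 3: day 1 has {α, δ, ε, ζ} and shift 3 has {α, β, ε, ζ, η}, leaving only γ.
Day 1, shift 7: day 1 has {α, γ, δ, ε, ζ} and shift 7 has {γ, δ, ζ, η}, leaving only β.
Day 1, shift 4: day 1 has {α, β, γ, δ, ε, ζ} and shift 4 has {α, ε, ζ}, leaving only η.
So day 1 reads: ε α γ η ζ δ β.

ε α γ η ζ δ β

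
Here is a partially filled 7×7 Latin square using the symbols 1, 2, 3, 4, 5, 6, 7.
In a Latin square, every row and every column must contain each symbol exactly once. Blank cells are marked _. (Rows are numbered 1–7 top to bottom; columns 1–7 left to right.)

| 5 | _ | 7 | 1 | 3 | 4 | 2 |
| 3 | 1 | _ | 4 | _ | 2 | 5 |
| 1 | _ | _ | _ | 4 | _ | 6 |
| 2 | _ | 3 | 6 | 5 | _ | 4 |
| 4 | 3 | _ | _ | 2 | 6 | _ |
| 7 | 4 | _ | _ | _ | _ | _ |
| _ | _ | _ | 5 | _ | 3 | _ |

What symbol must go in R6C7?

3

Row 1, column 2: row 1 has {1, 2, 3, 4, 5, 7} and column 2 has {1, 3, 4}, leaving only 6.
Row 2, column 3: row 2 has {1, 2, 3, 4, 5} and column 3 has {3, 7}, leaving only 6.
Row 2, column 5: row 2 has {1, 2, 3, 4, 5, 6} and column 5 has {2, 3, 4, 5}, leaving only 7.
Row 4, column 2: row 4 has {2, 3, 4, 5, 6} and column 2 has {1, 3, 4, 6}, leaving only 7.
Row 4, column 6: row 4 has {2, 3, 4, 5, 6, 7} and column 6 has {2, 3, 4, 6}, leaving only 1.
Row 5, column 4: row 5 has {2, 3, 4, 6} and column 4 has {1, 4, 5, 6}, leaving only 7.
Row 5, column 7: row 5 has {2, 3, 4, 6, 7} and column 7 has {2, 4, 5, 6}, leaving only 1.
Row 6 already has {4, 7} and column 7 already has {1, 2, 4, 5, 6}, so row 6, column 7 must be 3.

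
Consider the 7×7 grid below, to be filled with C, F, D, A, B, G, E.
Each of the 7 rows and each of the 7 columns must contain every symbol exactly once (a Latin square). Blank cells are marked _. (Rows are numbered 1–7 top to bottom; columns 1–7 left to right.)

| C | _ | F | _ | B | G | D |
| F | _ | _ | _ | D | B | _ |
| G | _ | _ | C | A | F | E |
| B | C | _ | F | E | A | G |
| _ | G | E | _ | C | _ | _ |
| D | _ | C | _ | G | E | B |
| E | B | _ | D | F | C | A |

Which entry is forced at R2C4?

Row 2, column 7: row 2 has {F, D, B} and column 7 has {D, A, B, G, E}, leaving only C.
Row 3, column 2: row 3 has {C, F, A, G, E} and column 2 has {C, B, G}, leaving only D.
Row 3, column 3: row 3 has {C, F, D, A, G, E} and column 3 has {C, F, E}, leaving only B.
Row 4, column 3: row 4 has {C, F, A, B, G, E} and column 3 has {C, F, B, E}, leaving only D.
Row 5, column 1: row 5 has {C, G, E} and column 1 has {C, F, D, B, G, E}, leaving only A.
Row 5, column 4: row 5 has {C, A, G, E} and column 4 has {C, F, D}, leaving only B.
Row 5, column 6: row 5 has {C, A, B, G, E} and column 6 has {C, F, A, B, G, E}, leaving only D.
Row 5, column 7: row 5 has {C, D, A, B, G, E} and column 7 has {C, D, A, B, G, E}, leaving only F.
Row 6, column 4: row 6 has {C, D, B, G, E} and column 4 has {C, F, D, B}, leaving only A.
Row 1, column 4: row 1 has {C, F, D, B, G} and column 4 has {C, F, D, A, B}, leaving only E.
Row 2 already has {C, F, D, B} and column 4 already has {C, F, D, A, B, E}, so row 2, column 4 must be G.

G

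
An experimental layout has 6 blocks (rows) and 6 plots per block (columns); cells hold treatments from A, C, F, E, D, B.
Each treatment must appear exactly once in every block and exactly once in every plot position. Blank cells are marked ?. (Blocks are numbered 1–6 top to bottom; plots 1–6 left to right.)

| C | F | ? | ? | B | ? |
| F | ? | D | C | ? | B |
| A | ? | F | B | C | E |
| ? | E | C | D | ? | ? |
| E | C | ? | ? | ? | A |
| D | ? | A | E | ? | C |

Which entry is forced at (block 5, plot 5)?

Block 1, plot 3: block 1 has {C, F, B} and plot 3 has {A, C, F, D}, leaving only E.
Block 1, plot 4: block 1 has {C, F, E, B} and plot 4 has {C, E, D, B}, leaving only A.
Block 1, plot 6: block 1 has {A, C, F, E, B} and plot 6 has {A, C, E, B}, leaving only D.
Block 2, plot 2: block 2 has {C, F, D, B} and plot 2 has {C, F, E}, leaving only A.
Block 2, plot 5: block 2 has {A, C, F, D, B} and plot 5 has {C, B}, leaving only E.
Block 3, plot 2: block 3 has {A, C, F, E, B} and plot 2 has {A, C, F, E}, leaving only D.
Block 4, plot 1: block 4 has {C, E, D} and plot 1 has {A, C, F, E, D}, leaving only B.
Block 4, plot 6: block 4 has {C, E, D, B} and plot 6 has {A, C, E, D, B}, leaving only F.
Block 4, plot 5: block 4 has {C, F, E, D, B} and plot 5 has {C, E, B}, leaving only A.
Block 5, plot 3: block 5 has {A, C, E} and plot 3 has {A, C, F, E, D}, leaving only B.
Block 5, plot 4: block 5 has {A, C, E, B} and plot 4 has {A, C, E, D, B}, leaving only F.
Block 5 already has {A, C, F, E, B} and plot 5 already has {A, C, E, B}, so block 5, plot 5 must be D.

D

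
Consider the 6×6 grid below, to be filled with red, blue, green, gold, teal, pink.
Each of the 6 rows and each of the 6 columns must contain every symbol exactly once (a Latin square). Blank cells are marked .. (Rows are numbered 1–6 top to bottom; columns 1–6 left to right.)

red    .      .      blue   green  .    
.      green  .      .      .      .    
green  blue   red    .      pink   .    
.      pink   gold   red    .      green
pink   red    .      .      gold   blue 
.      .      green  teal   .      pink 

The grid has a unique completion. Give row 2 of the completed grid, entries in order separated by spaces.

Row 3, column 4: row 3 has {red, blue, green, pink} and column 4 has {red, blue, teal}, leaving only gold.
Row 2, column 4: row 2 has {green} and column 4 has {red, blue, gold, teal}, leaving only pink.
Row 3, column 6: row 3 has {red, blue, green, gold, pink} and column 6 has {blue, green, pink}, leaving only teal.
Row 1, column 6: row 1 has {red, blue, green} and column 6 has {blue, green, teal, pink}, leaving only gold.
Row 2, column 6: row 2 has {green, pink} and column 6 has {blue, green, gold, teal, pink}, leaving only red.
Row 1, column 2: row 1 has {red, blue, green, gold} and column 2 has {red, blue, green, pink}, leaving only teal.
Row 1, column 3: row 1 has {red, blue, green, gold, teal} and column 3 has {red, green, gold}, leaving only pink.
Row 5, column 3: row 5 has {red, blue, gold, pink} and column 3 has {red, green, gold, pink}, leaving only teal.
Row 2, column 3: row 2 has {red, green, pink} and column 3 has {red, green, gold, teal, pink}, leaving only blue.
Row 2, column 5: row 2 has {red, blue, green, pink} and column 5 has {green, gold, pink}, leaving only teal.
Row 2, column 1: row 2 has {red, blue, green, teal, pink} and column 1 has {red, green, pink}, leaving only gold.
So row 2 reads: gold green blue pink teal red.

gold green blue pink teal red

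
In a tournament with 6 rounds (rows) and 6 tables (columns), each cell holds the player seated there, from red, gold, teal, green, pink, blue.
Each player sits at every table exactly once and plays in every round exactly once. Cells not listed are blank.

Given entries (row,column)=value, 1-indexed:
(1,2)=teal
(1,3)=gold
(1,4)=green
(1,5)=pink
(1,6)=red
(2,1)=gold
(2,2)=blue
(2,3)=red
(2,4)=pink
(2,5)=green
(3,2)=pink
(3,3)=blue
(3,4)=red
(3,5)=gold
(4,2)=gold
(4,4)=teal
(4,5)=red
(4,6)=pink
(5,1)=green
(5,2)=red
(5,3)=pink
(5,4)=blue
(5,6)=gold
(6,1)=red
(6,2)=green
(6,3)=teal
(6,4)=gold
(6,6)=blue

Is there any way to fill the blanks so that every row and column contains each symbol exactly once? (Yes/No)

No

Round 6, table 5: round 6 together with table 5 already contain {red, gold, teal, green, pink, blue} — every symbol — so nothing can go there. The grid has no valid completion.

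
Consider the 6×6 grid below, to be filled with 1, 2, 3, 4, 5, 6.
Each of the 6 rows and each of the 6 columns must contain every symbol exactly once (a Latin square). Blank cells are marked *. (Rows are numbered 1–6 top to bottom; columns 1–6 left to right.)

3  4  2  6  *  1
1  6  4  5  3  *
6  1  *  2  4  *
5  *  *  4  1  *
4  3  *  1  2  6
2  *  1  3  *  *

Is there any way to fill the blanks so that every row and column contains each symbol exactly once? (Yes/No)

Yes

No row or column among the givens repeats a symbol, and propagating forced cells runs into no contradiction.
One valid completion exists (for instance, 3 4 2 6 5 1 / 1 6 4 5 3 2 / 6 1 3 2 4 5 / 5 2 6 4 1 3 / 4 3 5 1 2 6 / 2 5 1 3 6 4).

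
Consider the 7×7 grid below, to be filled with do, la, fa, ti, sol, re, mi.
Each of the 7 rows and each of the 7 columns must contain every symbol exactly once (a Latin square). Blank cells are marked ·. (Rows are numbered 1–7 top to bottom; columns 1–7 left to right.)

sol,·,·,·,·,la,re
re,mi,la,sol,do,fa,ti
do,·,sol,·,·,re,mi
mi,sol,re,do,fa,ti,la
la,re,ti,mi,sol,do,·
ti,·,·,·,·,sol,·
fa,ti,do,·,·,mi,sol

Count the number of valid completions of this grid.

Row 1, column 2: eliminating its row and column leaves {do, fa}.
Row 1, column 3: eliminating its row and column leaves {fa, mi}.
Row 1, column 4: eliminating its row and column leaves {fa, ti}.
Row 1, column 5: eliminating its row and column leaves {ti, mi}.
Row 3, column 2: eliminating its row and column leaves {la, fa}.
Row 3, column 4: eliminating its row and column leaves {la, fa, ti}.
Row 3, column 5: eliminating its row and column leaves {la, ti}.
Row 5, column 7: eliminating its row and column leaves {fa}.
Row 6, column 2: eliminating its row and column leaves {do, la, fa}.
Row 6, column 3: eliminating its row and column leaves {fa, mi}.
Row 6, column 4: eliminating its row and column leaves {la, fa, re}.
Row 6, column 5: eliminating its row and column leaves {la, re, mi}.
Row 6, column 7: eliminating its row and column leaves {do, fa}.
Row 7, column 4: eliminating its row and column leaves {la, re}.
Row 7, column 5: eliminating its row and column leaves {la, re}.
Enumerating the assignments across these blanks that avoid any row or column repeat gives 4 completions.

4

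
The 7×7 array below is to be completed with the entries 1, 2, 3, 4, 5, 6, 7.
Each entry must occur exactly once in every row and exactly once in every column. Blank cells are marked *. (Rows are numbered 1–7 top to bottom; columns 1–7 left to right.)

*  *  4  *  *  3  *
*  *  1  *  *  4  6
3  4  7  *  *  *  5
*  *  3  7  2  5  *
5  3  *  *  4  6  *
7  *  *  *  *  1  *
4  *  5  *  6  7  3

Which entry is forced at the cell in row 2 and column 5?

Row 2, column 1: row 2 has {1, 4, 6} and column 1 has {3, 4, 5, 7}, leaving only 2.
Row 3, column 5: row 3 has {3, 4, 5, 7} and column 5 has {2, 4, 6}, leaving only 1.
Row 3, column 6: row 3 has {1, 3, 4, 5, 7} and column 6 has {1, 3, 4, 5, 6, 7}, leaving only 2.
Row 3, column 4: row 3 has {1, 2, 3, 4, 5, 7} and column 4 has {7}, leaving only 6.
Row 5, column 3: row 5 has {3, 4, 5, 6} and column 3 has {1, 3, 4, 5, 7}, leaving only 2.
Row 5, column 4: row 5 has {2, 3, 4, 5, 6} and column 4 has {6, 7}, leaving only 1.
Row 5, column 7: row 5 has {1, 2, 3, 4, 5, 6} and column 7 has {3, 5, 6}, leaving only 7.
Row 6, column 3: row 6 has {1, 7} and column 3 has {1, 2, 3, 4, 5, 7}, leaving only 6.
Row 7, column 4: row 7 has {3, 4, 5, 6, 7} and column 4 has {1, 6, 7}, leaving only 2.
Row 1, column 4: row 1 has {3, 4} and column 4 has {1, 2, 6, 7}, leaving only 5.
Row 1, column 5: row 1 has {3, 4, 5} and column 5 has {1, 2, 4, 6}, leaving only 7.
Row 2, column 4: row 2 has {1, 2, 4, 6} and column 4 has {1, 2, 5, 6, 7}, leaving only 3.
Row 2 already has {1, 2, 3, 4, 6} and column 5 already has {1, 2, 4, 6, 7}, so row 2, column 5 must be 5.

5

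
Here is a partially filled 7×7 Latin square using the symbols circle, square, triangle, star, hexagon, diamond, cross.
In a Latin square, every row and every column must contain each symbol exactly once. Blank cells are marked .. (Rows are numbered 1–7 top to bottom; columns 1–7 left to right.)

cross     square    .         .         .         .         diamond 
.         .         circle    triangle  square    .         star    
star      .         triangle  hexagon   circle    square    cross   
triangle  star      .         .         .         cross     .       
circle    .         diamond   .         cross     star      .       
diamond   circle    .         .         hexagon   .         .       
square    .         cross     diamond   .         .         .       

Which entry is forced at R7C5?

star

Row 2, column 1: row 2 has {circle, square, triangle, star} and column 1 has {circle, square, triangle, star, diamond, cross}, leaving only hexagon.
Row 2, column 6: row 2 has {circle, square, triangle, star, hexagon} and column 6 has {square, star, cross}, leaving only diamond.
Row 2, column 2: row 2 has {circle, square, triangle, star, hexagon, diamond} and column 2 has {circle, square, star}, leaving only cross.
Row 3, column 2: row 3 has {circle, square, triangle, star, hexagon, cross} and column 2 has {circle, square, star, cross}, leaving only diamond.
Row 4, column 5: row 4 has {triangle, star, cross} and column 5 has {circle, square, hexagon, cross}, leaving only diamond.
Row 5, column 4: row 5 has {circle, star, diamond, cross} and column 4 has {triangle, hexagon, diamond}, leaving only square.
Row 4, column 4: row 4 has {triangle, star, diamond, cross} and column 4 has {square, triangle, hexagon, diamond}, leaving only circle.
Row 1, column 4: row 1 has {square, diamond, cross} and column 4 has {circle, square, triangle, hexagon, diamond}, leaving only star.
Row 1, column 3: row 1 has {square, star, diamond, cross} and column 3 has {circle, triangle, diamond, cross}, leaving only hexagon.
Row 1, column 5: row 1 has {square, star, hexagon, diamond, cross} and column 5 has {circle, square, hexagon, diamond, cross}, leaving only triangle.
Row 7 already has {square, diamond, cross} and column 5 already has {circle, square, triangle, hexagon, diamond, cross}, so row 7, column 5 must be star.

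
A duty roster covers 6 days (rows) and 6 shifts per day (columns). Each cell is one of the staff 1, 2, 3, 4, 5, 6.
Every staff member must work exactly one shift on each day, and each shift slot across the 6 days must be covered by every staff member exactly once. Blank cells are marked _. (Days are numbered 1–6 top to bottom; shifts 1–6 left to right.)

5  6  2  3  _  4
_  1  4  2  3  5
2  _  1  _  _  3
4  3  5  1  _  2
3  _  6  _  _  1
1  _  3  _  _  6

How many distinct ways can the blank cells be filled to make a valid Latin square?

Day 1, shift 5: eliminating its day and shift leaves {1}.
Day 2, shift 1: eliminating its day and shift leaves {6}.
Day 3, shift 2: eliminating its day and shift leaves {4, 5}.
Day 3, shift 4: eliminating its day and shift leaves {4, 5, 6}.
Day 3, shift 5: eliminating its day and shift leaves {4, 5, 6}.
Day 4, shift 5: eliminating its day and shift leaves {6}.
Day 5, shift 2: eliminating its day and shift leaves {2, 4, 5}.
Day 5, shift 4: eliminating its day and shift leaves {4, 5}.
Day 5, shift 5: eliminating its day and shift leaves {2, 4, 5}.
Day 6, shift 2: eliminating its day and shift leaves {2, 4, 5}.
Day 6, shift 4: eliminating its day and shift leaves {4, 5}.
Day 6, shift 5: eliminating its day and shift leaves {2, 4, 5}.
Enumerating the assignments across these blanks that avoid any day or shift repeat gives 4 completions.

4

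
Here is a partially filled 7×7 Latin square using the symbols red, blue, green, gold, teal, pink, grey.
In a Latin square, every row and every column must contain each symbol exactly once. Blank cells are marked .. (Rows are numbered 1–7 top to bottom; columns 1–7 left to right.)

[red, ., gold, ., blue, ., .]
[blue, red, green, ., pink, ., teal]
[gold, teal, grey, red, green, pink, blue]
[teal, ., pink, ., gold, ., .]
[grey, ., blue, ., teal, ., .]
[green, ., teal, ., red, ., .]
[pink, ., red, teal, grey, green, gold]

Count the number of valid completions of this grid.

13

Row 1, column 2: eliminating its row and column leaves {green, pink, grey}.
Row 1, column 4: eliminating its row and column leaves {green, pink, grey}.
Row 1, column 6: eliminating its row and column leaves {teal, grey}.
Row 1, column 7: eliminating its row and column leaves {green, pink, grey}.
Row 2, column 4: eliminating its row and column leaves {gold, grey}.
Row 2, column 6: eliminating its row and column leaves {gold, grey}.
Row 4, column 2: eliminating its row and column leaves {blue, green, grey}.
Row 4, column 4: eliminating its row and column leaves {blue, green, grey}.
Row 4, column 6: eliminating its row and column leaves {red, blue, grey}.
Row 4, column 7: eliminating its row and column leaves {red, green, grey}.
Row 5, column 2: eliminating its row and column leaves {green, gold, pink}.
Row 5, column 4: eliminating its row and column leaves {green, gold, pink}.
Row 5, column 6: eliminating its row and column leaves {red, gold}.
Row 5, column 7: eliminating its row and column leaves {red, green, pink}.
Row 6, column 2: eliminating its row and column leaves {blue, gold, pink, grey}.
Row 6, column 4: eliminating its row and column leaves {blue, gold, pink, grey}.
Row 6, column 6: eliminating its row and column leaves {blue, gold, grey}.
Row 6, column 7: eliminating its row and column leaves {pink, grey}.
Row 7, column 2: eliminating its row and column leaves {blue}.
Enumerating the assignments across these blanks that avoid any row or column repeat gives 13 completions.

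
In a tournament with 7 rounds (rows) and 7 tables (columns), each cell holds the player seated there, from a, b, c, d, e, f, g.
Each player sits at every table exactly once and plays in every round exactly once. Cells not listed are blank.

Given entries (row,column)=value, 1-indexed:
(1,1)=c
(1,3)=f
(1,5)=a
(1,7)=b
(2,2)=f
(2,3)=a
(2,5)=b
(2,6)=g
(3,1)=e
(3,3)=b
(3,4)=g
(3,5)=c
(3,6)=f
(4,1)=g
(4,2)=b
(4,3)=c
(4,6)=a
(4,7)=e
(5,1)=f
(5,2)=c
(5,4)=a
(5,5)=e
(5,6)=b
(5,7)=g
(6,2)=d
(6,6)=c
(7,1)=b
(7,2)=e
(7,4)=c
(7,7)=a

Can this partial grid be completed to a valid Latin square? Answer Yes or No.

Yes

No round or table among the givens repeats a symbol, and propagating forced cells runs into no contradiction.
One valid completion exists (for instance, c g f d a e b / d f a e b g c / e a b g c f d / g b c f d a e / f c d a e b g / a d e b g c f / b e g c f d a).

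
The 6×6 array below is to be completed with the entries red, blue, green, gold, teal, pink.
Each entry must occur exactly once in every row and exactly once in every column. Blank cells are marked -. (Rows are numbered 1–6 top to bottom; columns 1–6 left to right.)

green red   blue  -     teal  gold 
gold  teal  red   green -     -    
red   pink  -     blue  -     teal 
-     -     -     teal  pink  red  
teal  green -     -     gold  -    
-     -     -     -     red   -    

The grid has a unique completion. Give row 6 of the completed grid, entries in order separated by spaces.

Row 1, column 4: row 1 has {red, blue, green, gold, teal} and column 4 has {blue, green, teal}, leaving only pink.
Row 6, column 4: row 6 has {red} and column 4 has {blue, green, teal, pink}, leaving only gold.
Row 6, column 2: row 6 has {red, gold} and column 2 has {red, green, teal, pink}, leaving only blue.
Row 6, column 1: row 6 has {red, blue, gold} and column 1 has {red, green, gold, teal}, leaving only pink.
Row 6, column 6: row 6 has {red, blue, gold, pink} and column 6 has {red, gold, teal}, leaving only green.
Row 6, column 3: row 6 has {red, blue, green, gold, pink} and column 3 has {red, blue}, leaving only teal.
So row 6 reads: pink blue teal gold red green.

pink blue teal gold red green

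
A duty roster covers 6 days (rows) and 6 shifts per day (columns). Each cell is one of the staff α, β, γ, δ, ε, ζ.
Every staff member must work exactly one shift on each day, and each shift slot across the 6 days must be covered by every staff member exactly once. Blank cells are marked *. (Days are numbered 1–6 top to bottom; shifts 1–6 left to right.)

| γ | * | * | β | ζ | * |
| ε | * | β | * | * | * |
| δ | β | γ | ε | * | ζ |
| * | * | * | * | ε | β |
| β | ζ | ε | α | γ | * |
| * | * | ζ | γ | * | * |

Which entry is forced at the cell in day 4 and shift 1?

Day 3, shift 5: day 3 has {β, γ, δ, ε, ζ} and shift 5 has {γ, ε, ζ}, leaving only α.
Day 2, shift 5: day 2 has {β, ε} and shift 5 has {α, γ, ε, ζ}, leaving only δ.
Day 2, shift 4: day 2 has {β, δ, ε} and shift 4 has {α, β, γ, ε}, leaving only ζ.
Day 4, shift 4: day 4 has {β, ε} and shift 4 has {α, β, γ, ε, ζ}, leaving only δ.
Day 4, shift 3: day 4 has {β, δ, ε} and shift 3 has {β, γ, ε, ζ}, leaving only α.
Day 4 already has {α, β, δ, ε} and shift 1 already has {β, γ, δ, ε}, so day 4, shift 1 must be ζ.

ζ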